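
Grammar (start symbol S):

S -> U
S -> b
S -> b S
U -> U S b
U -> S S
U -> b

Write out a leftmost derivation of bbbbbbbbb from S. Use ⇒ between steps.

S⇒bS⇒bbS⇒bbbS⇒bbbbS⇒bbbbbS⇒bbbbbbS⇒bbbbbbbS⇒bbbbbbbbS⇒bbbbbbbbb

S ⇒ bS   [S -> b S]
bS ⇒ bbS   [S -> b S]
bbS ⇒ bbbS   [S -> b S]
bbbS ⇒ bbbbS   [S -> b S]
bbbbS ⇒ bbbbbS   [S -> b S]
bbbbbS ⇒ bbbbbbS   [S -> b S]
bbbbbbS ⇒ bbbbbbbS   [S -> b S]
bbbbbbbS ⇒ bbbbbbbbS   [S -> b S]
bbbbbbbbS ⇒ bbbbbbbbb   [S -> b]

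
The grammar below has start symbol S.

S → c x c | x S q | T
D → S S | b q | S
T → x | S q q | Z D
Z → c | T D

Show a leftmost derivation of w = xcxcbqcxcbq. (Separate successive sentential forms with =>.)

S => T => ZD => TDD => ZDDD => TDDDD => xDDDD => xSDDD => xcxcDDD => xcxcbqDD => xcxcbqSD => xcxcbqcxcD => xcxcbqcxcbq

S => T   [S → T]
T => ZD   [T → Z D]
ZD => TDD   [Z → T D]
TDD => ZDDD   [T → Z D]
ZDDD => TDDDD   [Z → T D]
TDDDD => xDDDD   [T → x]
xDDDD => xSDDD   [D → S]
xSDDD => xcxcDDD   [S → c x c]
xcxcDDD => xcxcbqDD   [D → b q]
xcxcbqDD => xcxcbqSD   [D → S]
xcxcbqSD => xcxcbqcxcD   [S → c x c]
xcxcbqcxcD => xcxcbqcxcbq   [D → b q]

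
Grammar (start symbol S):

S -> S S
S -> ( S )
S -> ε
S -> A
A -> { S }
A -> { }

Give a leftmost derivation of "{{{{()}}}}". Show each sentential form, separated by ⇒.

S ⇒ SS   [S -> S S]
SS ⇒ AS   [S -> A]
AS ⇒ {S}S   [A -> { S }]
{S}S ⇒ {A}S   [S -> A]
{A}S ⇒ {{S}}S   [A -> { S }]
{{S}}S ⇒ {{SS}}S   [S -> S S]
{{SS}}S ⇒ {{AS}}S   [S -> A]
{{AS}}S ⇒ {{{S}S}}S   [A -> { S }]
{{{S}S}}S ⇒ {{{A}S}}S   [S -> A]
{{{A}S}}S ⇒ {{{{S}}S}}S   [A -> { S }]
{{{{S}}S}}S ⇒ {{{{(S)}}S}}S   [S -> ( S )]
{{{{(S)}}S}}S ⇒ {{{{()}}S}}S   [S -> ε]
{{{{()}}S}}S ⇒ {{{{()}}}}S   [S -> ε]
{{{{()}}}}S ⇒ {{{{()}}}}   [S -> ε]

S⇒SS⇒AS⇒{S}S⇒{A}S⇒{{S}}S⇒{{SS}}S⇒{{AS}}S⇒{{{S}S}}S⇒{{{A}S}}S⇒{{{{S}}S}}S⇒{{{{(S)}}S}}S⇒{{{{()}}S}}S⇒{{{{()}}}}S⇒{{{{()}}}}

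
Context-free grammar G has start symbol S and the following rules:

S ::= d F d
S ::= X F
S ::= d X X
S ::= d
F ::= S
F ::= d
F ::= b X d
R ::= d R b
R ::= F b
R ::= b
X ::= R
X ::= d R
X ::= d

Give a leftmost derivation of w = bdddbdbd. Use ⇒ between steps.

S ⇒ XF   [S ::= X F]
XF ⇒ RF   [X ::= R]
RF ⇒ FbF   [R ::= F b]
FbF ⇒ bXdbF   [F ::= b X d]
bXdbF ⇒ bRdbF   [X ::= R]
bRdbF ⇒ bFbdbF   [R ::= F b]
bFbdbF ⇒ bSbdbF   [F ::= S]
bSbdbF ⇒ bdXXbdbF   [S ::= d X X]
bdXXbdbF ⇒ bddXbdbF   [X ::= d]
bddXbdbF ⇒ bdddbdbF   [X ::= d]
bdddbdbF ⇒ bdddbdbS   [F ::= S]
bdddbdbS ⇒ bdddbdbd   [S ::= d]

S⇒XF⇒RF⇒FbF⇒bXdbF⇒bRdbF⇒bFbdbF⇒bSbdbF⇒bdXXbdbF⇒bddXbdbF⇒bdddbdbF⇒bdddbdbS⇒bdddbdbd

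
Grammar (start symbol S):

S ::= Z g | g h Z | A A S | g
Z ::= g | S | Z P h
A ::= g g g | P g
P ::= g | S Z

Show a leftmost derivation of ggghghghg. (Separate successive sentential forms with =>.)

S => Zg   [S ::= Z g]
Zg => ZPhg   [Z ::= Z P h]
ZPhg => ZPhPhg   [Z ::= Z P h]
ZPhPhg => ZPhPhPhg   [Z ::= Z P h]
ZPhPhPhg => gPhPhPhg   [Z ::= g]
gPhPhPhg => gSZhPhPhg   [P ::= S Z]
gSZhPhPhg => ggZhPhPhg   [S ::= g]
ggZhPhPhg => ggghPhPhg   [Z ::= g]
ggghPhPhg => ggghghPhg   [P ::= g]
ggghghPhg => ggghghghg   [P ::= g]

S=>Zg=>ZPhg=>ZPhPhg=>ZPhPhPhg=>gPhPhPhg=>gSZhPhPhg=>ggZhPhPhg=>ggghPhPhg=>ggghghPhg=>ggghghghg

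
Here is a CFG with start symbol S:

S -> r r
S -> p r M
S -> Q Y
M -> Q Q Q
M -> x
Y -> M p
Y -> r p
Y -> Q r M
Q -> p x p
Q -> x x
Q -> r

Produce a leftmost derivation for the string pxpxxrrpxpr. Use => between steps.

S => QY => pxpY => pxpQrM => pxpxxrM => pxpxxrQQQ => pxpxxrrQQ => pxpxxrrpxpQ => pxpxxrrpxpr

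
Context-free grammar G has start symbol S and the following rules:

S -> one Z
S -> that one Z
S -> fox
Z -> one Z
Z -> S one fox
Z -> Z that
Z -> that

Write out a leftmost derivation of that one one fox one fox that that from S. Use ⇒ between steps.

S ⇒ that one Z ⇒ that one Z that ⇒ that one Z that that ⇒ that one one Z that that ⇒ that one one S one fox that that ⇒ that one one fox one fox that that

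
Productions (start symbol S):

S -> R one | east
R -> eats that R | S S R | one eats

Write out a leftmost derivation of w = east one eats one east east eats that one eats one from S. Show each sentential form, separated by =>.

S => R one => S S R one => east S R one => east R one R one => east one eats one R one => east one eats one S S R one => east one eats one east S R one => east one eats one east east R one => east one eats one east east eats that R one => east one eats one east east eats that one eats one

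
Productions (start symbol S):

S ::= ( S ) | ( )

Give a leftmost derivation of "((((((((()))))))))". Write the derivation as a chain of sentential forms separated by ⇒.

S ⇒ (S)   [S ::= ( S )]
(S) ⇒ ((S))   [S ::= ( S )]
((S)) ⇒ (((S)))   [S ::= ( S )]
(((S))) ⇒ ((((S))))   [S ::= ( S )]
((((S)))) ⇒ (((((S)))))   [S ::= ( S )]
(((((S))))) ⇒ ((((((S))))))   [S ::= ( S )]
((((((S)))))) ⇒ (((((((S)))))))   [S ::= ( S )]
(((((((S))))))) ⇒ ((((((((S))))))))   [S ::= ( S )]
((((((((S)))))))) ⇒ ((((((((()))))))))   [S ::= ( )]

S ⇒ (S) ⇒ ((S)) ⇒ (((S))) ⇒ ((((S)))) ⇒ (((((S))))) ⇒ ((((((S)))))) ⇒ (((((((S))))))) ⇒ ((((((((S)))))))) ⇒ ((((((((()))))))))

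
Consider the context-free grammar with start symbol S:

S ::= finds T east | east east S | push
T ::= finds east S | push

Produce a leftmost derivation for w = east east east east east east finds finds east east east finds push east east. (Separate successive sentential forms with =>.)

S => east east S   [S ::= east east S]
east east S => east east east east S   [S ::= east east S]
east east east east S => east east east east east east S   [S ::= east east S]
east east east east east east S => east east east east east east finds T east   [S ::= finds T east]
east east east east east east finds T east => east east east east east east finds finds east S east   [T ::= finds east S]
east east east east east east finds finds east S east => east east east east east east finds finds east east east S east   [S ::= east east S]
east east east east east east finds finds east east east S east => east east east east east east finds finds east east east finds T east east   [S ::= finds T east]
east east east east east east finds finds east east east finds T east east => east east east east east east finds finds east east east finds push east east   [T ::= push]

S => east east S => east east east east S => east east east east east east S => east east east east east east finds T east => east east east east east east finds finds east S east => east east east east east east finds finds east east east S east => east east east east east east finds finds east east east finds T east east => east east east east east east finds finds east east east finds push east east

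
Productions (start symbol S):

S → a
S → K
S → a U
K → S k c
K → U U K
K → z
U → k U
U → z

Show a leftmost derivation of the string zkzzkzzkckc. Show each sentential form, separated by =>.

S => K => Skc => Kkc => UUKkc => zUKkc => zkUKkc => zkzKkc => zkzUUKkc => zkzzUKkc => zkzzkUKkc => zkzzkzKkc => zkzzkzSkckc => zkzzkzKkckc => zkzzkzzkckc

S => K   [S → K]
K => Skc   [K → S k c]
Skc => Kkc   [S → K]
Kkc => UUKkc   [K → U U K]
UUKkc => zUKkc   [U → z]
zUKkc => zkUKkc   [U → k U]
zkUKkc => zkzKkc   [U → z]
zkzKkc => zkzUUKkc   [K → U U K]
zkzUUKkc => zkzzUKkc   [U → z]
zkzzUKkc => zkzzkUKkc   [U → k U]
zkzzkUKkc => zkzzkzKkc   [U → z]
zkzzkzKkc => zkzzkzSkckc   [K → S k c]
zkzzkzSkckc => zkzzkzKkckc   [S → K]
zkzzkzKkckc => zkzzkzzkckc   [K → z]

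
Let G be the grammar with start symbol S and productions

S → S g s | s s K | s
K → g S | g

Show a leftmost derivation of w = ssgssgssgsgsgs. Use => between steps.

S => ssK   [S → s s K]
ssK => ssgS   [K → g S]
ssgS => ssgSgs   [S → S g s]
ssgSgs => ssgSgsgs   [S → S g s]
ssgSgsgs => ssgssKgsgs   [S → s s K]
ssgssKgsgs => ssgssgSgsgs   [K → g S]
ssgssgSgsgs => ssgssgssKgsgs   [S → s s K]
ssgssgssKgsgs => ssgssgssgSgsgs   [K → g S]
ssgssgssgSgsgs => ssgssgssgsgsgs   [S → s]

S => ssK => ssgS => ssgSgs => ssgSgsgs => ssgssKgsgs => ssgssgSgsgs => ssgssgssKgsgs => ssgssgssgSgsgs => ssgssgssgsgsgs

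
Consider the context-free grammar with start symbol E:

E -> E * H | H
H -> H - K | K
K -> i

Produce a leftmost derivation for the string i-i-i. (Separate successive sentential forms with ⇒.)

E ⇒ H   [E -> H]
H ⇒ H-K   [H -> H - K]
H-K ⇒ H-K-K   [H -> H - K]
H-K-K ⇒ K-K-K   [H -> K]
K-K-K ⇒ i-K-K   [K -> i]
i-K-K ⇒ i-i-K   [K -> i]
i-i-K ⇒ i-i-i   [K -> i]

E ⇒ H ⇒ H-K ⇒ H-K-K ⇒ K-K-K ⇒ i-K-K ⇒ i-i-K ⇒ i-i-i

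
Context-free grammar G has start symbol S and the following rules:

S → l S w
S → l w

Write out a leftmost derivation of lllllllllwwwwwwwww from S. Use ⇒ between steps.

S⇒lSw⇒llSww⇒lllSwww⇒llllSwwww⇒lllllSwwwww⇒llllllSwwwwww⇒lllllllSwwwwwww⇒llllllllSwwwwwwww⇒lllllllllwwwwwwwww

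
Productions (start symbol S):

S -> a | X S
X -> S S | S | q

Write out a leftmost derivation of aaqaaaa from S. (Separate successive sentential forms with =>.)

S => XS => SSS => aSS => aaS => aaXS => aaSS => aaXSS => aaSSSS => aaXSSSS => aaqSSSS => aaqaSSS => aaqaaSS => aaqaaaS => aaqaaaa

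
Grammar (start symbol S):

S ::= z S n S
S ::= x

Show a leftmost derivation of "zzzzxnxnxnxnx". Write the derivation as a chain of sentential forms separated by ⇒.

S ⇒ zSnS   [S ::= z S n S]
zSnS ⇒ zzSnSnS   [S ::= z S n S]
zzSnSnS ⇒ zzzSnSnSnS   [S ::= z S n S]
zzzSnSnSnS ⇒ zzzzSnSnSnSnS   [S ::= z S n S]
zzzzSnSnSnSnS ⇒ zzzzxnSnSnSnS   [S ::= x]
zzzzxnSnSnSnS ⇒ zzzzxnxnSnSnS   [S ::= x]
zzzzxnxnSnSnS ⇒ zzzzxnxnxnSnS   [S ::= x]
zzzzxnxnxnSnS ⇒ zzzzxnxnxnxnS   [S ::= x]
zzzzxnxnxnxnS ⇒ zzzzxnxnxnxnx   [S ::= x]

S⇒zSnS⇒zzSnSnS⇒zzzSnSnSnS⇒zzzzSnSnSnSnS⇒zzzzxnSnSnSnS⇒zzzzxnxnSnSnS⇒zzzzxnxnxnSnS⇒zzzzxnxnxnxnS⇒zzzzxnxnxnxnx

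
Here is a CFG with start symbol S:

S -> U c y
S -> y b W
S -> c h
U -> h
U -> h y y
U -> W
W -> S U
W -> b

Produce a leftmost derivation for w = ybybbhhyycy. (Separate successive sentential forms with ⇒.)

S⇒Ucy⇒Wcy⇒SUcy⇒ybWUcy⇒ybSUUcy⇒ybybWUUcy⇒ybybbUUcy⇒ybybbhUcy⇒ybybbhhyycy

S ⇒ Ucy   [S -> U c y]
Ucy ⇒ Wcy   [U -> W]
Wcy ⇒ SUcy   [W -> S U]
SUcy ⇒ ybWUcy   [S -> y b W]
ybWUcy ⇒ ybSUUcy   [W -> S U]
ybSUUcy ⇒ ybybWUUcy   [S -> y b W]
ybybWUUcy ⇒ ybybbUUcy   [W -> b]
ybybbUUcy ⇒ ybybbhUcy   [U -> h]
ybybbhUcy ⇒ ybybbhhyycy   [U -> h y y]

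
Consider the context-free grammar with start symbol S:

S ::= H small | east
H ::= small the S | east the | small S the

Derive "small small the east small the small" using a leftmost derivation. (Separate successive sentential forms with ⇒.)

S ⇒ H small ⇒ small S the small ⇒ small H small the small ⇒ small small the S small the small ⇒ small small the east small the small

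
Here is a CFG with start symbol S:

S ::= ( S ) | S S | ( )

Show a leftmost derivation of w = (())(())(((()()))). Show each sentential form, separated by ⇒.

S⇒SS⇒(S)S⇒(())S⇒(())SS⇒(())(S)S⇒(())(())S⇒(())(())(S)⇒(())(())((S))⇒(())(())(((S)))⇒(())(())(((SS)))⇒(())(())(((()S)))⇒(())(())(((()())))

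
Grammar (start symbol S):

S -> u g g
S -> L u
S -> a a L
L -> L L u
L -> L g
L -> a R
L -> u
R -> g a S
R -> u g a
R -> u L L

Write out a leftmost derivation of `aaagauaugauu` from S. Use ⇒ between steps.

S ⇒ aaL ⇒ aaaR ⇒ aaagaS ⇒ aaagaLu ⇒ aaagaLLuu ⇒ aaagauLuu ⇒ aaagauaRuu ⇒ aaagauaugauu

S ⇒ aaL   [S -> a a L]
aaL ⇒ aaaR   [L -> a R]
aaaR ⇒ aaagaS   [R -> g a S]
aaagaS ⇒ aaagaLu   [S -> L u]
aaagaLu ⇒ aaagaLLuu   [L -> L L u]
aaagaLLuu ⇒ aaagauLuu   [L -> u]
aaagauLuu ⇒ aaagauaRuu   [L -> a R]
aaagauaRuu ⇒ aaagauaugauu   [R -> u g a]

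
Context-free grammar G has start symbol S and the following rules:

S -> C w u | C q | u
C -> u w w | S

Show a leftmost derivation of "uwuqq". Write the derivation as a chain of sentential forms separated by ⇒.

S ⇒ Cq   [S -> C q]
Cq ⇒ Sq   [C -> S]
Sq ⇒ Cqq   [S -> C q]
Cqq ⇒ Sqq   [C -> S]
Sqq ⇒ Cwuqq   [S -> C w u]
Cwuqq ⇒ Swuqq   [C -> S]
Swuqq ⇒ uwuqq   [S -> u]

S⇒Cq⇒Sq⇒Cqq⇒Sqq⇒Cwuqq⇒Swuqq⇒uwuqq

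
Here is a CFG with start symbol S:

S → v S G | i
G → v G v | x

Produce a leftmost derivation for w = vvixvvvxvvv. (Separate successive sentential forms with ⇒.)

S⇒vSG⇒vvSGG⇒vviGG⇒vvixG⇒vvixvGv⇒vvixvvGvv⇒vvixvvvGvvv⇒vvixvvvxvvv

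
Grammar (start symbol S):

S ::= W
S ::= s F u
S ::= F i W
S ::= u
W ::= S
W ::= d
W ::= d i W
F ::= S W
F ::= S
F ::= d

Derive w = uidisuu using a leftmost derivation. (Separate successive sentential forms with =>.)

S=>FiW=>SiW=>uiW=>uidiW=>uidiS=>uidisFu=>uidisSu=>uidisuu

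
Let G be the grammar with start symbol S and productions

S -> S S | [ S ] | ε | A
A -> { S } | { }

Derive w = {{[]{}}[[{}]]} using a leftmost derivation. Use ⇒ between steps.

S ⇒ A   [S -> A]
A ⇒ {S}   [A -> { S }]
{S} ⇒ {SS}   [S -> S S]
{SS} ⇒ {AS}   [S -> A]
{AS} ⇒ {{S}S}   [A -> { S }]
{{S}S} ⇒ {{SS}S}   [S -> S S]
{{SS}S} ⇒ {{[S]S}S}   [S -> [ S ]]
{{[S]S}S} ⇒ {{[]S}S}   [S -> ε]
{{[]S}S} ⇒ {{[]A}S}   [S -> A]
{{[]A}S} ⇒ {{[]{}}S}   [A -> { }]
{{[]{}}S} ⇒ {{[]{}}[S]}   [S -> [ S ]]
{{[]{}}[S]} ⇒ {{[]{}}[[S]]}   [S -> [ S ]]
{{[]{}}[[S]]} ⇒ {{[]{}}[[A]]}   [S -> A]
{{[]{}}[[A]]} ⇒ {{[]{}}[[{}]]}   [A -> { }]

S ⇒ A ⇒ {S} ⇒ {SS} ⇒ {AS} ⇒ {{S}S} ⇒ {{SS}S} ⇒ {{[S]S}S} ⇒ {{[]S}S} ⇒ {{[]A}S} ⇒ {{[]{}}S} ⇒ {{[]{}}[S]} ⇒ {{[]{}}[[S]]} ⇒ {{[]{}}[[A]]} ⇒ {{[]{}}[[{}]]}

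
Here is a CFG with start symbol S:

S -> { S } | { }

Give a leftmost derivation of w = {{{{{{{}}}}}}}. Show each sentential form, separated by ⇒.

S ⇒ {S} ⇒ {{S}} ⇒ {{{S}}} ⇒ {{{{S}}}} ⇒ {{{{{S}}}}} ⇒ {{{{{{S}}}}}} ⇒ {{{{{{{}}}}}}}

S ⇒ {S}   [S -> { S }]
{S} ⇒ {{S}}   [S -> { S }]
{{S}} ⇒ {{{S}}}   [S -> { S }]
{{{S}}} ⇒ {{{{S}}}}   [S -> { S }]
{{{{S}}}} ⇒ {{{{{S}}}}}   [S -> { S }]
{{{{{S}}}}} ⇒ {{{{{{S}}}}}}   [S -> { S }]
{{{{{{S}}}}}} ⇒ {{{{{{{}}}}}}}   [S -> { }]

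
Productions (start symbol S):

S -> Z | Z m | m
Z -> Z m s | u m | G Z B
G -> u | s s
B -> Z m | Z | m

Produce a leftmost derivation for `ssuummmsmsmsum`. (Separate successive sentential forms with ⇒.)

S ⇒ Z   [S -> Z]
Z ⇒ GZB   [Z -> G Z B]
GZB ⇒ ssZB   [G -> s s]
ssZB ⇒ ssZmsB   [Z -> Z m s]
ssZmsB ⇒ ssZmsmsB   [Z -> Z m s]
ssZmsmsB ⇒ ssZmsmsmsB   [Z -> Z m s]
ssZmsmsmsB ⇒ ssGZBmsmsmsB   [Z -> G Z B]
ssGZBmsmsmsB ⇒ ssuZBmsmsmsB   [G -> u]
ssuZBmsmsmsB ⇒ ssuumBmsmsmsB   [Z -> u m]
ssuumBmsmsmsB ⇒ ssuummmsmsmsB   [B -> m]
ssuummmsmsmsB ⇒ ssuummmsmsmsZ   [B -> Z]
ssuummmsmsmsZ ⇒ ssuummmsmsmsum   [Z -> u m]

S⇒Z⇒GZB⇒ssZB⇒ssZmsB⇒ssZmsmsB⇒ssZmsmsmsB⇒ssGZBmsmsmsB⇒ssuZBmsmsmsB⇒ssuumBmsmsmsB⇒ssuummmsmsmsB⇒ssuummmsmsmsZ⇒ssuummmsmsmsum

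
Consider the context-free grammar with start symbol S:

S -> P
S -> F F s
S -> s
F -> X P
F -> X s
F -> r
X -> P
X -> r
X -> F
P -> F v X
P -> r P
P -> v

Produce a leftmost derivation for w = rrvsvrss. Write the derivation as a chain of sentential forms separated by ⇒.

S ⇒ FFs ⇒ rFs ⇒ rXss ⇒ rPss ⇒ rFvXss ⇒ rXsvXss ⇒ rPsvXss ⇒ rrPsvXss ⇒ rrvsvXss ⇒ rrvsvrss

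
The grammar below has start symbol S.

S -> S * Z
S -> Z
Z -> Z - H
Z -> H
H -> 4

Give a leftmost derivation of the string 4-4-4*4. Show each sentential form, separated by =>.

S=>S*Z=>Z*Z=>Z-H*Z=>Z-H-H*Z=>H-H-H*Z=>4-H-H*Z=>4-4-H*Z=>4-4-4*Z=>4-4-4*H=>4-4-4*4

S => S*Z   [S -> S * Z]
S*Z => Z*Z   [S -> Z]
Z*Z => Z-H*Z   [Z -> Z - H]
Z-H*Z => Z-H-H*Z   [Z -> Z - H]
Z-H-H*Z => H-H-H*Z   [Z -> H]
H-H-H*Z => 4-H-H*Z   [H -> 4]
4-H-H*Z => 4-4-H*Z   [H -> 4]
4-4-H*Z => 4-4-4*Z   [H -> 4]
4-4-4*Z => 4-4-4*H   [Z -> H]
4-4-4*H => 4-4-4*4   [H -> 4]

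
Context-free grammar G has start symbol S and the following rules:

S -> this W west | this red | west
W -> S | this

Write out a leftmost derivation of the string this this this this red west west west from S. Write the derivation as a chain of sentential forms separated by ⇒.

S ⇒ this W west ⇒ this S west ⇒ this this W west west ⇒ this this S west west ⇒ this this this W west west west ⇒ this this this S west west west ⇒ this this this this red west west west

S ⇒ this W west   [S -> this W west]
this W west ⇒ this S west   [W -> S]
this S west ⇒ this this W west west   [S -> this W west]
this this W west west ⇒ this this S west west   [W -> S]
this this S west west ⇒ this this this W west west west   [S -> this W west]
this this this W west west west ⇒ this this this S west west west   [W -> S]
this this this S west west west ⇒ this this this this red west west west   [S -> this red]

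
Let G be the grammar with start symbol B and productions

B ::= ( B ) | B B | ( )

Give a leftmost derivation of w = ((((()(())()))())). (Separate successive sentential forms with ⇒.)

B ⇒ (B) ⇒ ((B)) ⇒ ((BB)) ⇒ (((B)B)) ⇒ ((((B))B)) ⇒ ((((BB))B)) ⇒ ((((BBB))B)) ⇒ ((((()BB))B)) ⇒ ((((()(B)B))B)) ⇒ ((((()(())B))B)) ⇒ ((((()(())()))B)) ⇒ ((((()(())()))()))

B ⇒ (B)   [B ::= ( B )]
(B) ⇒ ((B))   [B ::= ( B )]
((B)) ⇒ ((BB))   [B ::= B B]
((BB)) ⇒ (((B)B))   [B ::= ( B )]
(((B)B)) ⇒ ((((B))B))   [B ::= ( B )]
((((B))B)) ⇒ ((((BB))B))   [B ::= B B]
((((BB))B)) ⇒ ((((BBB))B))   [B ::= B B]
((((BBB))B)) ⇒ ((((()BB))B))   [B ::= ( )]
((((()BB))B)) ⇒ ((((()(B)B))B))   [B ::= ( B )]
((((()(B)B))B)) ⇒ ((((()(())B))B))   [B ::= ( )]
((((()(())B))B)) ⇒ ((((()(())()))B))   [B ::= ( )]
((((()(())()))B)) ⇒ ((((()(())()))()))   [B ::= ( )]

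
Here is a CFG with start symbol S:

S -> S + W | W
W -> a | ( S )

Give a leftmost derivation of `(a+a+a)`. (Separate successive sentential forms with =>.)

S => W => (S) => (S+W) => (S+W+W) => (W+W+W) => (a+W+W) => (a+a+W) => (a+a+a)

S => W   [S -> W]
W => (S)   [W -> ( S )]
(S) => (S+W)   [S -> S + W]
(S+W) => (S+W+W)   [S -> S + W]
(S+W+W) => (W+W+W)   [S -> W]
(W+W+W) => (a+W+W)   [W -> a]
(a+W+W) => (a+a+W)   [W -> a]
(a+a+W) => (a+a+a)   [W -> a]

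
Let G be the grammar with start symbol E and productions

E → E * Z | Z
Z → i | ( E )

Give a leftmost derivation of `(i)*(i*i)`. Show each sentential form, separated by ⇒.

E ⇒ E*Z ⇒ Z*Z ⇒ (E)*Z ⇒ (Z)*Z ⇒ (i)*Z ⇒ (i)*(E) ⇒ (i)*(E*Z) ⇒ (i)*(Z*Z) ⇒ (i)*(i*Z) ⇒ (i)*(i*i)

E ⇒ E*Z   [E → E * Z]
E*Z ⇒ Z*Z   [E → Z]
Z*Z ⇒ (E)*Z   [Z → ( E )]
(E)*Z ⇒ (Z)*Z   [E → Z]
(Z)*Z ⇒ (i)*Z   [Z → i]
(i)*Z ⇒ (i)*(E)   [Z → ( E )]
(i)*(E) ⇒ (i)*(E*Z)   [E → E * Z]
(i)*(E*Z) ⇒ (i)*(Z*Z)   [E → Z]
(i)*(Z*Z) ⇒ (i)*(i*Z)   [Z → i]
(i)*(i*Z) ⇒ (i)*(i*i)   [Z → i]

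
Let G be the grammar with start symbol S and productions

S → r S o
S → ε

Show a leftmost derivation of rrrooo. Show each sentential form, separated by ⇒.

S⇒rSo⇒rrSoo⇒rrrSooo⇒rrrooo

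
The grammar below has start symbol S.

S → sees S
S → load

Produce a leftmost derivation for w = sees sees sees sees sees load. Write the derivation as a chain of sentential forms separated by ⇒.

S ⇒ sees S   [S → sees S]
sees S ⇒ sees sees S   [S → sees S]
sees sees S ⇒ sees sees sees S   [S → sees S]
sees sees sees S ⇒ sees sees sees sees S   [S → sees S]
sees sees sees sees S ⇒ sees sees sees sees sees S   [S → sees S]
sees sees sees sees sees S ⇒ sees sees sees sees sees load   [S → load]

S ⇒ sees S ⇒ sees sees S ⇒ sees sees sees S ⇒ sees sees sees sees S ⇒ sees sees sees sees sees S ⇒ sees sees sees sees sees load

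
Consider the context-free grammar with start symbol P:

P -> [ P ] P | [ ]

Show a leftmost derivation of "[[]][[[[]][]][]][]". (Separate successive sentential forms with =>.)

P => [P]P   [P -> [ P ] P]
[P]P => [[]]P   [P -> [ ]]
[[]]P => [[]][P]P   [P -> [ P ] P]
[[]][P]P => [[]][[P]P]P   [P -> [ P ] P]
[[]][[P]P]P => [[]][[[P]P]P]P   [P -> [ P ] P]
[[]][[[P]P]P]P => [[]][[[[]]P]P]P   [P -> [ ]]
[[]][[[[]]P]P]P => [[]][[[[]][]]P]P   [P -> [ ]]
[[]][[[[]][]]P]P => [[]][[[[]][]][]]P   [P -> [ ]]
[[]][[[[]][]][]]P => [[]][[[[]][]][]][]   [P -> [ ]]

P=>[P]P=>[[]]P=>[[]][P]P=>[[]][[P]P]P=>[[]][[[P]P]P]P=>[[]][[[[]]P]P]P=>[[]][[[[]][]]P]P=>[[]][[[[]][]][]]P=>[[]][[[[]][]][]][]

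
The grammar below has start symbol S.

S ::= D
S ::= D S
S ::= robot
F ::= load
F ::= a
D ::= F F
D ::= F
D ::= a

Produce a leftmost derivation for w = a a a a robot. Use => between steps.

S => D S   [S ::= D S]
D S => F F S   [D ::= F F]
F F S => a F S   [F ::= a]
a F S => a a S   [F ::= a]
a a S => a a D S   [S ::= D S]
a a D S => a a F F S   [D ::= F F]
a a F F S => a a a F S   [F ::= a]
a a a F S => a a a a S   [F ::= a]
a a a a S => a a a a robot   [S ::= robot]

S => D S => F F S => a F S => a a S => a a D S => a a F F S => a a a F S => a a a a S => a a a a robot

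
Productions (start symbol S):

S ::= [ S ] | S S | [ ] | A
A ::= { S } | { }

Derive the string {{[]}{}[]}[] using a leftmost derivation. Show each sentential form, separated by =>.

S=>SS=>AS=>{S}S=>{SS}S=>{SSS}S=>{ASS}S=>{{S}SS}S=>{{[]}SS}S=>{{[]}AS}S=>{{[]}{}S}S=>{{[]}{}[]}S=>{{[]}{}[]}[]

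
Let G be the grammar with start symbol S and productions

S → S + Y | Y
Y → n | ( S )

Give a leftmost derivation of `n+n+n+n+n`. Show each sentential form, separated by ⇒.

S ⇒ S+Y   [S → S + Y]
S+Y ⇒ S+Y+Y   [S → S + Y]
S+Y+Y ⇒ S+Y+Y+Y   [S → S + Y]
S+Y+Y+Y ⇒ S+Y+Y+Y+Y   [S → S + Y]
S+Y+Y+Y+Y ⇒ Y+Y+Y+Y+Y   [S → Y]
Y+Y+Y+Y+Y ⇒ n+Y+Y+Y+Y   [Y → n]
n+Y+Y+Y+Y ⇒ n+n+Y+Y+Y   [Y → n]
n+n+Y+Y+Y ⇒ n+n+n+Y+Y   [Y → n]
n+n+n+Y+Y ⇒ n+n+n+n+Y   [Y → n]
n+n+n+n+Y ⇒ n+n+n+n+n   [Y → n]

S⇒S+Y⇒S+Y+Y⇒S+Y+Y+Y⇒S+Y+Y+Y+Y⇒Y+Y+Y+Y+Y⇒n+Y+Y+Y+Y⇒n+n+Y+Y+Y⇒n+n+n+Y+Y⇒n+n+n+n+Y⇒n+n+n+n+n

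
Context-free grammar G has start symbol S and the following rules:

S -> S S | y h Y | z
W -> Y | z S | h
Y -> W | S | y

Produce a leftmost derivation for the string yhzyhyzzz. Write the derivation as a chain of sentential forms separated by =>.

S => SS => SSS => yhYSS => yhSSS => yhSSSS => yhSSSSS => yhzSSSS => yhzyhYSSS => yhzyhySSS => yhzyhyzSS => yhzyhyzzS => yhzyhyzzz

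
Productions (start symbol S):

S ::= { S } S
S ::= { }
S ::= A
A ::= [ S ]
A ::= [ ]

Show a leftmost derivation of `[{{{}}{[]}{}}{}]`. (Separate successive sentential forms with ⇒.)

S⇒A⇒[S]⇒[{S}S]⇒[{{S}S}S]⇒[{{{}}S}S]⇒[{{{}}{S}S}S]⇒[{{{}}{A}S}S]⇒[{{{}}{[]}S}S]⇒[{{{}}{[]}{}}S]⇒[{{{}}{[]}{}}{}]

S ⇒ A   [S ::= A]
A ⇒ [S]   [A ::= [ S ]]
[S] ⇒ [{S}S]   [S ::= { S } S]
[{S}S] ⇒ [{{S}S}S]   [S ::= { S } S]
[{{S}S}S] ⇒ [{{{}}S}S]   [S ::= { }]
[{{{}}S}S] ⇒ [{{{}}{S}S}S]   [S ::= { S } S]
[{{{}}{S}S}S] ⇒ [{{{}}{A}S}S]   [S ::= A]
[{{{}}{A}S}S] ⇒ [{{{}}{[]}S}S]   [A ::= [ ]]
[{{{}}{[]}S}S] ⇒ [{{{}}{[]}{}}S]   [S ::= { }]
[{{{}}{[]}{}}S] ⇒ [{{{}}{[]}{}}{}]   [S ::= { }]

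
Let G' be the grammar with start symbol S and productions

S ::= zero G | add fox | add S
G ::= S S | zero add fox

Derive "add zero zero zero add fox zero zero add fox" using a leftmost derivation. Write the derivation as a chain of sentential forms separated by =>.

S => add S => add zero G => add zero S S => add zero zero G S => add zero zero zero add fox S => add zero zero zero add fox zero G => add zero zero zero add fox zero zero add fox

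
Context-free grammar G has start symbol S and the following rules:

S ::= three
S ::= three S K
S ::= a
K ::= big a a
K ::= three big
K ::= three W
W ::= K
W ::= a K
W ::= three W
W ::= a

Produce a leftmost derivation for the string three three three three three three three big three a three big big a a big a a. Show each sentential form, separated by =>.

S => three S K   [S ::= three S K]
three S K => three three S K K   [S ::= three S K]
three three S K K => three three three S K K K   [S ::= three S K]
three three three S K K K => three three three three S K K K K   [S ::= three S K]
three three three three S K K K K => three three three three three S K K K K K   [S ::= three S K]
three three three three three S K K K K K => three three three three three three K K K K K   [S ::= three]
three three three three three three K K K K K => three three three three three three three big K K K K   [K ::= three big]
three three three three three three three big K K K K => three three three three three three three big three W K K K   [K ::= three W]
three three three three three three three big three W K K K => three three three three three three three big three a K K K   [W ::= a]
three three three three three three three big three a K K K => three three three three three three three big three a three big K K   [K ::= three big]
three three three three three three three big three a three big K K => three three three three three three three big three a three big big a a K   [K ::= big a a]
three three three three three three three big three a three big big a a K => three three three three three three three big three a three big big a a big a a   [K ::= big a a]

S => three S K => three three S K K => three three three S K K K => three three three three S K K K K => three three three three three S K K K K K => three three three three three three K K K K K => three three three three three three three big K K K K => three three three three three three three big three W K K K => three three three three three three three big three a K K K => three three three three three three three big three a three big K K => three three three three three three three big three a three big big a a K => three three three three three three three big three a three big big a a big a a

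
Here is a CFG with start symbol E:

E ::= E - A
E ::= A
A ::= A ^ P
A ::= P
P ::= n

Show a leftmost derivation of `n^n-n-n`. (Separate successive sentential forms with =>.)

E => E-A   [E ::= E - A]
E-A => E-A-A   [E ::= E - A]
E-A-A => A-A-A   [E ::= A]
A-A-A => A^P-A-A   [A ::= A ^ P]
A^P-A-A => P^P-A-A   [A ::= P]
P^P-A-A => n^P-A-A   [P ::= n]
n^P-A-A => n^n-A-A   [P ::= n]
n^n-A-A => n^n-P-A   [A ::= P]
n^n-P-A => n^n-n-A   [P ::= n]
n^n-n-A => n^n-n-P   [A ::= P]
n^n-n-P => n^n-n-n   [P ::= n]

E=>E-A=>E-A-A=>A-A-A=>A^P-A-A=>P^P-A-A=>n^P-A-A=>n^n-A-A=>n^n-P-A=>n^n-n-A=>n^n-n-P=>n^n-n-n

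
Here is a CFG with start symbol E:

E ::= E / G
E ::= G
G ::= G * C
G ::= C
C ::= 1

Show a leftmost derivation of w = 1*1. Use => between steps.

E => G => G*C => C*C => 1*C => 1*1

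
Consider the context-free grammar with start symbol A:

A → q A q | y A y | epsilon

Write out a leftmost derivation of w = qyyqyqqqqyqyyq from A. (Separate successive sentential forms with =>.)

A => qAq => qyAyq => qyyAyyq => qyyqAqyyq => qyyqyAyqyyq => qyyqyqAqyqyyq => qyyqyqqAqqyqyyq => qyyqyqqqqyqyyq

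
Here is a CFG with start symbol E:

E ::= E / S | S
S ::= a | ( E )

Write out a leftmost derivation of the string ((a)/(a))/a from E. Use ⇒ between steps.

E ⇒ E/S ⇒ S/S ⇒ (E)/S ⇒ (E/S)/S ⇒ (S/S)/S ⇒ ((E)/S)/S ⇒ ((S)/S)/S ⇒ ((a)/S)/S ⇒ ((a)/(E))/S ⇒ ((a)/(S))/S ⇒ ((a)/(a))/S ⇒ ((a)/(a))/a

E ⇒ E/S   [E ::= E / S]
E/S ⇒ S/S   [E ::= S]
S/S ⇒ (E)/S   [S ::= ( E )]
(E)/S ⇒ (E/S)/S   [E ::= E / S]
(E/S)/S ⇒ (S/S)/S   [E ::= S]
(S/S)/S ⇒ ((E)/S)/S   [S ::= ( E )]
((E)/S)/S ⇒ ((S)/S)/S   [E ::= S]
((S)/S)/S ⇒ ((a)/S)/S   [S ::= a]
((a)/S)/S ⇒ ((a)/(E))/S   [S ::= ( E )]
((a)/(E))/S ⇒ ((a)/(S))/S   [E ::= S]
((a)/(S))/S ⇒ ((a)/(a))/S   [S ::= a]
((a)/(a))/S ⇒ ((a)/(a))/a   [S ::= a]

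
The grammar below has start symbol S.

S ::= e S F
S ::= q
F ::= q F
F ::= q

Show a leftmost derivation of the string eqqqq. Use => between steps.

S => eSF => eqF => eqqF => eqqqF => eqqqq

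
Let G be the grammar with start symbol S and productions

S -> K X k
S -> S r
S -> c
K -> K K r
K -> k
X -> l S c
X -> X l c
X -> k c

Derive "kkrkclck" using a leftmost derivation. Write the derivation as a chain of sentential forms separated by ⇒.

S ⇒ KXk   [S -> K X k]
KXk ⇒ KKrXk   [K -> K K r]
KKrXk ⇒ kKrXk   [K -> k]
kKrXk ⇒ kkrXk   [K -> k]
kkrXk ⇒ kkrXlck   [X -> X l c]
kkrXlck ⇒ kkrkclck   [X -> k c]

S ⇒ KXk ⇒ KKrXk ⇒ kKrXk ⇒ kkrXk ⇒ kkrXlck ⇒ kkrkclck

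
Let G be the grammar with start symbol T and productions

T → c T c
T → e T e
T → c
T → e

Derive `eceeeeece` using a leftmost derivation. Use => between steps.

T=>eTe=>ecTce=>eceTece=>eceeTeece=>eceeeeece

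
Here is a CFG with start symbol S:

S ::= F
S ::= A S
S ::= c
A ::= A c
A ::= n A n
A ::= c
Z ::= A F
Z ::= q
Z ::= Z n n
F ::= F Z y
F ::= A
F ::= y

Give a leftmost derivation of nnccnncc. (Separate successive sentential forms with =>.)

S => F => A => Ac => Acc => nAncc => nnAnncc => nnAcnncc => nnccnncc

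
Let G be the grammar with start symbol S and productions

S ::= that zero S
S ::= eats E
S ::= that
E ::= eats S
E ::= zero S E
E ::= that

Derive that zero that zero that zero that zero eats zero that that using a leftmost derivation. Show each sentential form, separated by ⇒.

S ⇒ that zero S   [S ::= that zero S]
that zero S ⇒ that zero that zero S   [S ::= that zero S]
that zero that zero S ⇒ that zero that zero that zero S   [S ::= that zero S]
that zero that zero that zero S ⇒ that zero that zero that zero that zero S   [S ::= that zero S]
that zero that zero that zero that zero S ⇒ that zero that zero that zero that zero eats E   [S ::= eats E]
that zero that zero that zero that zero eats E ⇒ that zero that zero that zero that zero eats zero S E   [E ::= zero S E]
that zero that zero that zero that zero eats zero S E ⇒ that zero that zero that zero that zero eats zero that E   [S ::= that]
that zero that zero that zero that zero eats zero that E ⇒ that zero that zero that zero that zero eats zero that that   [E ::= that]

S ⇒ that zero S ⇒ that zero that zero S ⇒ that zero that zero that zero S ⇒ that zero that zero that zero that zero S ⇒ that zero that zero that zero that zero eats E ⇒ that zero that zero that zero that zero eats zero S E ⇒ that zero that zero that zero that zero eats zero that E ⇒ that zero that zero that zero that zero eats zero that that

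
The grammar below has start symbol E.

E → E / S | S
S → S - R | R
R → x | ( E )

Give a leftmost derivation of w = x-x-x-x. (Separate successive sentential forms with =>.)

E=>S=>S-R=>S-R-R=>S-R-R-R=>R-R-R-R=>x-R-R-R=>x-x-R-R=>x-x-x-R=>x-x-x-x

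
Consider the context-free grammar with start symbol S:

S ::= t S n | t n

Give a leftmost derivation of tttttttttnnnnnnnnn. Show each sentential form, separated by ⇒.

S ⇒ tSn   [S ::= t S n]
tSn ⇒ ttSnn   [S ::= t S n]
ttSnn ⇒ tttSnnn   [S ::= t S n]
tttSnnn ⇒ ttttSnnnn   [S ::= t S n]
ttttSnnnn ⇒ tttttSnnnnn   [S ::= t S n]
tttttSnnnnn ⇒ ttttttSnnnnnn   [S ::= t S n]
ttttttSnnnnnn ⇒ tttttttSnnnnnnn   [S ::= t S n]
tttttttSnnnnnnn ⇒ ttttttttSnnnnnnnn   [S ::= t S n]
ttttttttSnnnnnnnn ⇒ tttttttttnnnnnnnnn   [S ::= t n]

S ⇒ tSn ⇒ ttSnn ⇒ tttSnnn ⇒ ttttSnnnn ⇒ tttttSnnnnn ⇒ ttttttSnnnnnn ⇒ tttttttSnnnnnnn ⇒ ttttttttSnnnnnnnn ⇒ tttttttttnnnnnnnnn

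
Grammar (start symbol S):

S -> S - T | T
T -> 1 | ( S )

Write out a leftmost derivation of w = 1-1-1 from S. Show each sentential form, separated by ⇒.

S ⇒ S-T ⇒ S-T-T ⇒ T-T-T ⇒ 1-T-T ⇒ 1-1-T ⇒ 1-1-1

S ⇒ S-T   [S -> S - T]
S-T ⇒ S-T-T   [S -> S - T]
S-T-T ⇒ T-T-T   [S -> T]
T-T-T ⇒ 1-T-T   [T -> 1]
1-T-T ⇒ 1-1-T   [T -> 1]
1-1-T ⇒ 1-1-1   [T -> 1]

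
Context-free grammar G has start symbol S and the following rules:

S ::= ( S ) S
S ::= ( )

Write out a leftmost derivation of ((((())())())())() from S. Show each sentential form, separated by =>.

S => (S)S   [S ::= ( S ) S]
(S)S => ((S)S)S   [S ::= ( S ) S]
((S)S)S => (((S)S)S)S   [S ::= ( S ) S]
(((S)S)S)S => ((((S)S)S)S)S   [S ::= ( S ) S]
((((S)S)S)S)S => ((((())S)S)S)S   [S ::= ( )]
((((())S)S)S)S => ((((())())S)S)S   [S ::= ( )]
((((())())S)S)S => ((((())())())S)S   [S ::= ( )]
((((())())())S)S => ((((())())())())S   [S ::= ( )]
((((())())())())S => ((((())())())())()   [S ::= ( )]

S => (S)S => ((S)S)S => (((S)S)S)S => ((((S)S)S)S)S => ((((())S)S)S)S => ((((())())S)S)S => ((((())())())S)S => ((((())())())())S => ((((())())())())()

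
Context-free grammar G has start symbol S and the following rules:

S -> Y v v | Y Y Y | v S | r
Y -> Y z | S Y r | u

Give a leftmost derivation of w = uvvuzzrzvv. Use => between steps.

S => Yvv   [S -> Y v v]
Yvv => Yzvv   [Y -> Y z]
Yzvv => SYrzvv   [Y -> S Y r]
SYrzvv => YvvYrzvv   [S -> Y v v]
YvvYrzvv => uvvYrzvv   [Y -> u]
uvvYrzvv => uvvYzrzvv   [Y -> Y z]
uvvYzrzvv => uvvYzzrzvv   [Y -> Y z]
uvvYzzrzvv => uvvuzzrzvv   [Y -> u]

S=>Yvv=>Yzvv=>SYrzvv=>YvvYrzvv=>uvvYrzvv=>uvvYzrzvv=>uvvYzzrzvv=>uvvuzzrzvv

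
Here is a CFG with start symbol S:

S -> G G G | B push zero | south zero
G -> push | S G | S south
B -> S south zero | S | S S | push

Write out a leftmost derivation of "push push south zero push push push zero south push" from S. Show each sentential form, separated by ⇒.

S ⇒ G G G ⇒ push G G ⇒ push S south G ⇒ push B push zero south G ⇒ push S push zero south G ⇒ push G G G push zero south G ⇒ push push G G push zero south G ⇒ push push S G G push zero south G ⇒ push push south zero G G push zero south G ⇒ push push south zero push G push zero south G ⇒ push push south zero push push push zero south G ⇒ push push south zero push push push zero south push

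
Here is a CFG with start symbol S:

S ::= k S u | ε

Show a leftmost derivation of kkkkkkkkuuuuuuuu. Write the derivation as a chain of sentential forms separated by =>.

S => kSu => kkSuu => kkkSuuu => kkkkSuuuu => kkkkkSuuuuu => kkkkkkSuuuuuu => kkkkkkkSuuuuuuu => kkkkkkkkSuuuuuuuu => kkkkkkkkuuuuuuuu

S => kSu   [S ::= k S u]
kSu => kkSuu   [S ::= k S u]
kkSuu => kkkSuuu   [S ::= k S u]
kkkSuuu => kkkkSuuuu   [S ::= k S u]
kkkkSuuuu => kkkkkSuuuuu   [S ::= k S u]
kkkkkSuuuuu => kkkkkkSuuuuuu   [S ::= k S u]
kkkkkkSuuuuuu => kkkkkkkSuuuuuuu   [S ::= k S u]
kkkkkkkSuuuuuuu => kkkkkkkkSuuuuuuuu   [S ::= k S u]
kkkkkkkkSuuuuuuuu => kkkkkkkkuuuuuuuu   [S ::= ε]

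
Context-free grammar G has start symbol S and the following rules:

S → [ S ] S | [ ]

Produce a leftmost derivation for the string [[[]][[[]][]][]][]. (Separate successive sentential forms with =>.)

S => [S]S   [S → [ S ] S]
[S]S => [[S]S]S   [S → [ S ] S]
[[S]S]S => [[[]]S]S   [S → [ ]]
[[[]]S]S => [[[]][S]S]S   [S → [ S ] S]
[[[]][S]S]S => [[[]][[S]S]S]S   [S → [ S ] S]
[[[]][[S]S]S]S => [[[]][[[]]S]S]S   [S → [ ]]
[[[]][[[]]S]S]S => [[[]][[[]][]]S]S   [S → [ ]]
[[[]][[[]][]]S]S => [[[]][[[]][]][]]S   [S → [ ]]
[[[]][[[]][]][]]S => [[[]][[[]][]][]][]   [S → [ ]]

S=>[S]S=>[[S]S]S=>[[[]]S]S=>[[[]][S]S]S=>[[[]][[S]S]S]S=>[[[]][[[]]S]S]S=>[[[]][[[]][]]S]S=>[[[]][[[]][]][]]S=>[[[]][[[]][]][]][]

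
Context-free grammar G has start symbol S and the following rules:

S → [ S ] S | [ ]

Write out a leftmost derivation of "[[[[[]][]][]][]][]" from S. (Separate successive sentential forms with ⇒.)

S⇒[S]S⇒[[S]S]S⇒[[[S]S]S]S⇒[[[[S]S]S]S]S⇒[[[[[]]S]S]S]S⇒[[[[[]][]]S]S]S⇒[[[[[]][]][]]S]S⇒[[[[[]][]][]][]]S⇒[[[[[]][]][]][]][]

S ⇒ [S]S   [S → [ S ] S]
[S]S ⇒ [[S]S]S   [S → [ S ] S]
[[S]S]S ⇒ [[[S]S]S]S   [S → [ S ] S]
[[[S]S]S]S ⇒ [[[[S]S]S]S]S   [S → [ S ] S]
[[[[S]S]S]S]S ⇒ [[[[[]]S]S]S]S   [S → [ ]]
[[[[[]]S]S]S]S ⇒ [[[[[]][]]S]S]S   [S → [ ]]
[[[[[]][]]S]S]S ⇒ [[[[[]][]][]]S]S   [S → [ ]]
[[[[[]][]][]]S]S ⇒ [[[[[]][]][]][]]S   [S → [ ]]
[[[[[]][]][]][]]S ⇒ [[[[[]][]][]][]][]   [S → [ ]]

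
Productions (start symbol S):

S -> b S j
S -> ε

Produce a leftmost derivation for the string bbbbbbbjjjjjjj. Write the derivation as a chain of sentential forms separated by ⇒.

S ⇒ bSj ⇒ bbSjj ⇒ bbbSjjj ⇒ bbbbSjjjj ⇒ bbbbbSjjjjj ⇒ bbbbbbSjjjjjj ⇒ bbbbbbbSjjjjjjj ⇒ bbbbbbbjjjjjjj

S ⇒ bSj   [S -> b S j]
bSj ⇒ bbSjj   [S -> b S j]
bbSjj ⇒ bbbSjjj   [S -> b S j]
bbbSjjj ⇒ bbbbSjjjj   [S -> b S j]
bbbbSjjjj ⇒ bbbbbSjjjjj   [S -> b S j]
bbbbbSjjjjj ⇒ bbbbbbSjjjjjj   [S -> b S j]
bbbbbbSjjjjjj ⇒ bbbbbbbSjjjjjjj   [S -> b S j]
bbbbbbbSjjjjjjj ⇒ bbbbbbbjjjjjjj   [S -> ε]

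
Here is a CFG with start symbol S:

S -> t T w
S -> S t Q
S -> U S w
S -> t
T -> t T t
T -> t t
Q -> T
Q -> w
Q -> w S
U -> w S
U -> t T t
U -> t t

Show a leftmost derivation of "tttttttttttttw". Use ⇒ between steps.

S ⇒ tTw ⇒ ttTtw ⇒ tttTttw ⇒ ttttTtttw ⇒ tttttTttttw ⇒ ttttttTtttttw ⇒ tttttttttttttw

S ⇒ tTw   [S -> t T w]
tTw ⇒ ttTtw   [T -> t T t]
ttTtw ⇒ tttTttw   [T -> t T t]
tttTttw ⇒ ttttTtttw   [T -> t T t]
ttttTtttw ⇒ tttttTttttw   [T -> t T t]
tttttTttttw ⇒ ttttttTtttttw   [T -> t T t]
ttttttTtttttw ⇒ tttttttttttttw   [T -> t t]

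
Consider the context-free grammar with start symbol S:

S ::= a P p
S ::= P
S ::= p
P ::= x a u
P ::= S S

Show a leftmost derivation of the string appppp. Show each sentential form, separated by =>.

S => P => SS => aPpS => aSSpS => apSpS => apPpS => apSSpS => appSpS => appppS => appppp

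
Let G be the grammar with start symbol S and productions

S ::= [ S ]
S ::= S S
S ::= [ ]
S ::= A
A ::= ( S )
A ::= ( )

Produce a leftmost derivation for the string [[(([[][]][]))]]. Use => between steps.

S=>[S]=>[[S]]=>[[A]]=>[[(S)]]=>[[(A)]]=>[[((S))]]=>[[((SS))]]=>[[(([S]S))]]=>[[(([SS]S))]]=>[[(([[]S]S))]]=>[[(([[][]]S))]]=>[[(([[][]][]))]]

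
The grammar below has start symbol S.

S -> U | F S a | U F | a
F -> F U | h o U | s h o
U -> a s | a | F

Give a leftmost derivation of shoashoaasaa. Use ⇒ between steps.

S ⇒ FSa ⇒ FUSa ⇒ FUUSa ⇒ FUUUSa ⇒ FUUUUSa ⇒ shoUUUUSa ⇒ shoaUUUSa ⇒ shoaFUUSa ⇒ shoashoUUSa ⇒ shoashoaUSa ⇒ shoashoaasSa ⇒ shoashoaasaa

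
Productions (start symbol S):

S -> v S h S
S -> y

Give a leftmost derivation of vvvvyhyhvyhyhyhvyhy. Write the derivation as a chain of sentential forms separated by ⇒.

S ⇒ vShS   [S -> v S h S]
vShS ⇒ vvShShS   [S -> v S h S]
vvShShS ⇒ vvvShShShS   [S -> v S h S]
vvvShShShS ⇒ vvvvShShShShS   [S -> v S h S]
vvvvShShShShS ⇒ vvvvyhShShShS   [S -> y]
vvvvyhShShShS ⇒ vvvvyhyhShShS   [S -> y]
vvvvyhyhShShS ⇒ vvvvyhyhvShShShS   [S -> v S h S]
vvvvyhyhvShShShS ⇒ vvvvyhyhvyhShShS   [S -> y]
vvvvyhyhvyhShShS ⇒ vvvvyhyhvyhyhShS   [S -> y]
vvvvyhyhvyhyhShS ⇒ vvvvyhyhvyhyhyhS   [S -> y]
vvvvyhyhvyhyhyhS ⇒ vvvvyhyhvyhyhyhvShS   [S -> v S h S]
vvvvyhyhvyhyhyhvShS ⇒ vvvvyhyhvyhyhyhvyhS   [S -> y]
vvvvyhyhvyhyhyhvyhS ⇒ vvvvyhyhvyhyhyhvyhy   [S -> y]

S ⇒ vShS ⇒ vvShShS ⇒ vvvShShShS ⇒ vvvvShShShShS ⇒ vvvvyhShShShS ⇒ vvvvyhyhShShS ⇒ vvvvyhyhvShShShS ⇒ vvvvyhyhvyhShShS ⇒ vvvvyhyhvyhyhShS ⇒ vvvvyhyhvyhyhyhS ⇒ vvvvyhyhvyhyhyhvShS ⇒ vvvvyhyhvyhyhyhvyhS ⇒ vvvvyhyhvyhyhyhvyhy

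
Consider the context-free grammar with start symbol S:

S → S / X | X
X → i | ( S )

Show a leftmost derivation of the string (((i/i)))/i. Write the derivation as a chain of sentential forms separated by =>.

S => S/X   [S → S / X]
S/X => X/X   [S → X]
X/X => (S)/X   [X → ( S )]
(S)/X => (X)/X   [S → X]
(X)/X => ((S))/X   [X → ( S )]
((S))/X => ((X))/X   [S → X]
((X))/X => (((S)))/X   [X → ( S )]
(((S)))/X => (((S/X)))/X   [S → S / X]
(((S/X)))/X => (((X/X)))/X   [S → X]
(((X/X)))/X => (((i/X)))/X   [X → i]
(((i/X)))/X => (((i/i)))/X   [X → i]
(((i/i)))/X => (((i/i)))/i   [X → i]

S => S/X => X/X => (S)/X => (X)/X => ((S))/X => ((X))/X => (((S)))/X => (((S/X)))/X => (((X/X)))/X => (((i/X)))/X => (((i/i)))/X => (((i/i)))/i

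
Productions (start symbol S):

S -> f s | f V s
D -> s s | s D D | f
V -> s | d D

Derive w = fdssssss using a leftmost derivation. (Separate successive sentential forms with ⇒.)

S ⇒ fVs ⇒ fdDs ⇒ fdsDDs ⇒ fdsssDs ⇒ fdssssss

S ⇒ fVs   [S -> f V s]
fVs ⇒ fdDs   [V -> d D]
fdDs ⇒ fdsDDs   [D -> s D D]
fdsDDs ⇒ fdsssDs   [D -> s s]
fdsssDs ⇒ fdssssss   [D -> s s]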